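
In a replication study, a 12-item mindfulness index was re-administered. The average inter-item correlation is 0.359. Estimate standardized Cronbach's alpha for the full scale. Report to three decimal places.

standardized Cronbach's alpha = 0.870

Standardized α = k·r̄ / (1 + (k−1)·r̄) = 12 × 0.359 / (1 + 11 × 0.359)
  = 4.3080 / 4.9490 = 0.870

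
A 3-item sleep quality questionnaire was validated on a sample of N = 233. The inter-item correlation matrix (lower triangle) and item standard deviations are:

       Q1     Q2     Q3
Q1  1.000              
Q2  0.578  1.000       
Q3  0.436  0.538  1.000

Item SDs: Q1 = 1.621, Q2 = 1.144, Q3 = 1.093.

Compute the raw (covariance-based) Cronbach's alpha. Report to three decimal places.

Cronbach's alpha = 0.743

Σσ²ᵢ = 1.621² + 1.144² + 1.093² = 5.1310
Covariances σ_ij = r_ij · s_i · s_j:
  σ(Q1,Q2) = 0.578 × 1.621 × 1.144 = 1.0719
  σ(Q1,Q3) = 0.436 × 1.621 × 1.093 = 0.7725
  σ(Q2,Q3) = 0.538 × 1.144 × 1.093 = 0.6727
σ²_T = Σσ²ᵢ + 2·Σσ_ij = 5.1310 + 2 × 2.5171 = 10.1652
α = (3/2)·(1 − 5.1310/10.1652) = 0.743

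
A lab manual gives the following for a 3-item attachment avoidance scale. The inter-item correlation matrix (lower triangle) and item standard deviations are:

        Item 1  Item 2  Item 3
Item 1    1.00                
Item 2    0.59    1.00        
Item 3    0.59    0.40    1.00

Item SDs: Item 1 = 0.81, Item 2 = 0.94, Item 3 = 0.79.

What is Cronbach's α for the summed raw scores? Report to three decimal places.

Σσ²ᵢ = 0.81² + 0.94² + 0.79² = 2.1638
Covariances σ_ij = r_ij · s_i · s_j:
  σ(Item 1,Item 2) = 0.59 × 0.81 × 0.94 = 0.4492
  σ(Item 1,Item 3) = 0.59 × 0.81 × 0.79 = 0.3775
  σ(Item 2,Item 3) = 0.40 × 0.94 × 0.79 = 0.2970
σ²_T = Σσ²ᵢ + 2·Σσ_ij = 2.1638 + 2 × 1.1237 = 4.4112
α = (3/2)·(1 − 2.1638/4.4112) = 0.764

α = 0.764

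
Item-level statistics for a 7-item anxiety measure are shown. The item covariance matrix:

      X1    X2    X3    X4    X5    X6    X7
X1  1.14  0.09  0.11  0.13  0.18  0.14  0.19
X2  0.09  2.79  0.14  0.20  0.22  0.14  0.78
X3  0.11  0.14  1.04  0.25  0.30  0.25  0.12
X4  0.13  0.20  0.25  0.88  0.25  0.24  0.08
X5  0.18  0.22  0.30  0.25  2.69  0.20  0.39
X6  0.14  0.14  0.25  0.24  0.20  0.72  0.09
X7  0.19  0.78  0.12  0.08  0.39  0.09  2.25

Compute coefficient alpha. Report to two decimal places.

sum of item variances = 1.14 + 2.79 + 1.04 + 0.88 + 2.69 + 0.72 + 2.25 = 11.51
Sum of the distinct covariances = 4.49
σ²_T = 11.51 + 2 × 4.49 = 20.49
α = (k/(k−1))·(1 − sum of item variances/σ²_T) = (7/6)·(1 − 11.51/20.49) = 0.51

coefficient alpha = 0.51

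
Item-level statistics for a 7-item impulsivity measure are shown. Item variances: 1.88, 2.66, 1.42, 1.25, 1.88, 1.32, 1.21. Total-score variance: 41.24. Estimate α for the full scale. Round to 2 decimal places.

α = 0.84

Σσᵢ² = 1.88 + 2.66 + 1.42 + 1.25 + 1.88 + 1.32 + 1.21 = 11.62
α = (k/(k−1))·(1 − Σσᵢ²/total variance) = (7/6)·(1 − 11.62/41.24) = 0.84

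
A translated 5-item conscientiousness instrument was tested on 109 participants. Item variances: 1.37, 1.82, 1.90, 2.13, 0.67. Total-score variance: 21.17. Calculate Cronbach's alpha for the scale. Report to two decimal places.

Σσ²ᵢ = 1.37 + 1.82 + 1.90 + 2.13 + 0.67 = 7.89
α = (k/(k−1))·(1 − Σσ²ᵢ/Var(T)) = (5/4)·(1 − 7.89/21.17) = 0.78

Cronbach's alpha = 0.78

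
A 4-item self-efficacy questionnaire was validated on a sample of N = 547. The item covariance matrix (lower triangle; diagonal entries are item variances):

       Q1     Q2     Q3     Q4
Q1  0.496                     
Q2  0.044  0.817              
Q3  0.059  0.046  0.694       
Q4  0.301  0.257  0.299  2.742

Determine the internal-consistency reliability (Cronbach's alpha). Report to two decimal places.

Σσᵢ² = 0.496 + 0.817 + 0.694 + 2.742 = 4.749
Σ_{i<j} σ_ij = 1.006
Var(T) = 4.749 + 2 × 1.006 = 6.761
α = (k/(k−1))·(1 − Σσᵢ²/Var(T)) = (4/3)·(1 − 4.749/6.761) = 0.40

Cronbach's alpha = 0.40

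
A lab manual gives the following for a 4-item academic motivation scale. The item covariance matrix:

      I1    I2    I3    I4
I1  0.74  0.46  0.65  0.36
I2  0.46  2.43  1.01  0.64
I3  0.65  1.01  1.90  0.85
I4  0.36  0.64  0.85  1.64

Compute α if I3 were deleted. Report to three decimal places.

Remaining items: I1, I2, I4 (k = 3).
Σσ²ᵢ = 0.74 + 2.43 + 1.64 = 4.81
σ²_total = 4.81 + 2 × 1.46 = 7.73
α (item deleted) = (3/2)·(1 − 4.81/7.73) = 0.567

α = 0.567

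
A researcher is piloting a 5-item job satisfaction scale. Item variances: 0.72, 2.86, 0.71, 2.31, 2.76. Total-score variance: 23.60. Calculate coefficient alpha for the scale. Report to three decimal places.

Σσ²ᵢ = 0.72 + 2.86 + 0.71 + 2.31 + 2.76 = 9.36
α = (k/(k−1))·(1 − Σσ²ᵢ/Var(T)) = (5/4)·(1 − 9.36/23.60) = 0.754

α = 0.754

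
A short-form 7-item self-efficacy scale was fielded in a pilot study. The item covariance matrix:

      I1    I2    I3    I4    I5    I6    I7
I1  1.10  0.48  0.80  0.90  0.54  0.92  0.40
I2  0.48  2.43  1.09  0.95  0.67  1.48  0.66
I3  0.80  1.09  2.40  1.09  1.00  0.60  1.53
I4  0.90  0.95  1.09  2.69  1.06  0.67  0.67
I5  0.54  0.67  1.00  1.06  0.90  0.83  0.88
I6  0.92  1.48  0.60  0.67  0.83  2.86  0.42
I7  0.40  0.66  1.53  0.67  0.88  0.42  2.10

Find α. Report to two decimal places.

ΣVar(i) = 1.10 + 2.43 + 2.40 + 2.69 + 0.90 + 2.86 + 2.10 = 14.48
Sum of the distinct covariances = 17.64
total variance = 14.48 + 2 × 17.64 = 49.76
α = (k/(k−1))·(1 − ΣVar(i)/total variance) = (7/6)·(1 − 14.48/49.76) = 0.83

α = 0.83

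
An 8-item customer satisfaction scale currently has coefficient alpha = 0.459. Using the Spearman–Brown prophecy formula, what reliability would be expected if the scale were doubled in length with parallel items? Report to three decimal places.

Length factor m = 2
α' = m·α / (1 + (m−1)·α)
   = 2 × 0.459 / (1 + (2 − 1) × 0.459)
   = 0.9180 / 1.4590 = 0.629

predicted reliability = 0.629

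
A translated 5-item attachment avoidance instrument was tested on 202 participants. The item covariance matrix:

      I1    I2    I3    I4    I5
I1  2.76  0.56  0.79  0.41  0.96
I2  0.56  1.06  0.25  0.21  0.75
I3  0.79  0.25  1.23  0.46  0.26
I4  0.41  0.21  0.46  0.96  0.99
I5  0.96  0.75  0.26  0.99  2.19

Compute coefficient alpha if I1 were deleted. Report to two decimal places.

α = 0.69

Remaining items: I2, I3, I4, I5 (k = 4).
ΣVar(i) = 1.06 + 1.23 + 0.96 + 2.19 = 5.44
σ²_total = 5.44 + 2 × 2.92 = 11.28
α (item deleted) = (4/3)·(1 − 5.44/11.28) = 0.69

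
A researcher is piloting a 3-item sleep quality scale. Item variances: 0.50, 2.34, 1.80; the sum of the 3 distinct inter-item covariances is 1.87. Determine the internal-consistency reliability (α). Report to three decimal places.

α = 0.669

Σσᵢ² = 0.50 + 2.34 + 1.80 = 4.64
Sum of distinct covariances = 1.87
total variance = Σσᵢ² + 2·Σcov = 4.64 + 2 × 1.87 = 8.38
α = (3/2)·(1 − 4.64/8.38) = 0.669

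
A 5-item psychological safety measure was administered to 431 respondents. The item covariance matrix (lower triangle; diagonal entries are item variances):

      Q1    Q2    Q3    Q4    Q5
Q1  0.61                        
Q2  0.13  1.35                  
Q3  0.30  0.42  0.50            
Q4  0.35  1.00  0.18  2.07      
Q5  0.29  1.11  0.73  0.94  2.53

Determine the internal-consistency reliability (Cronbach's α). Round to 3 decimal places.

sum of item variances = 0.61 + 1.35 + 0.50 + 2.07 + 2.53 = 7.06
Sum of the distinct covariances = 5.45
total variance = 7.06 + 2 × 5.45 = 17.96
α = (k/(k−1))·(1 − sum of item variances/total variance) = (5/4)·(1 − 7.06/17.96) = 0.759

Cronbach's α = 0.759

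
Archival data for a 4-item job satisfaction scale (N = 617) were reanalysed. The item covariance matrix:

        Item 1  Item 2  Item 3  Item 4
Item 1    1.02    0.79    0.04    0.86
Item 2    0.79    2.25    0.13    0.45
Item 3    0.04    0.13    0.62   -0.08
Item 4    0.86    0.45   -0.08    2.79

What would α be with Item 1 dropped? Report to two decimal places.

α = 0.23

Remaining items: Item 2, Item 3, Item 4 (k = 3).
sum of item variances = 2.25 + 0.62 + 2.79 = 5.66
σ²_T = 5.66 + 2 × 0.50 = 6.66
α (item deleted) = (3/2)·(1 − 5.66/6.66) = 0.23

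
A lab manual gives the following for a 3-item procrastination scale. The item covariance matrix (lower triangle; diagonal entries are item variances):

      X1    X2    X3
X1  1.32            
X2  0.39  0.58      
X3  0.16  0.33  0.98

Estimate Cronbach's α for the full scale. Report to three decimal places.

sum of item variances = 1.32 + 0.58 + 0.98 = 2.88
Σ_{i<j} σ_ij = 0.88
Var(T) = 2.88 + 2 × 0.88 = 4.64
α = (k/(k−1))·(1 − sum of item variances/Var(T)) = (3/2)·(1 − 2.88/4.64) = 0.569

α = 0.569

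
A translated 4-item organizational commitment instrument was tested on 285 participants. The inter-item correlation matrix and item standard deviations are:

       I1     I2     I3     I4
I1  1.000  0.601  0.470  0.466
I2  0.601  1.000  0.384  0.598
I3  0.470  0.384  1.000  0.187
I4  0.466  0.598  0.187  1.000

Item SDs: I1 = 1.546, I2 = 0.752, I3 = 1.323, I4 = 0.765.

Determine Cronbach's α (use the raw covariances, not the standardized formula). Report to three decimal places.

Σσ²ᵢ = 1.546² + 0.752² + 1.323² + 0.765² = 5.2912
Covariances σ_ij = r_ij · s_i · s_j:
  σ(I1,I2) = 0.601 × 1.546 × 0.752 = 0.6987
  σ(I1,I3) = 0.470 × 1.546 × 1.323 = 0.9613
  σ(I1,I4) = 0.466 × 1.546 × 0.765 = 0.5511
  σ(I2,I3) = 0.384 × 0.752 × 1.323 = 0.3820
  σ(I2,I4) = 0.598 × 0.752 × 0.765 = 0.3440
  σ(I3,I4) = 0.187 × 1.323 × 0.765 = 0.1893
σ²_T = Σσ²ᵢ + 2·Σσ_ij = 5.2912 + 2 × 3.1264 = 11.5440
α = (4/3)·(1 − 5.2912/11.5440) = 0.722

Cronbach's α = 0.722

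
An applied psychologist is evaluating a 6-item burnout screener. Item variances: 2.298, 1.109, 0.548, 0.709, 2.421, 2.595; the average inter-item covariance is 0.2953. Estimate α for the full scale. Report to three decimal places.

ΣVar(i) = 2.298 + 1.109 + 0.548 + 0.709 + 2.421 + 2.595 = 9.680
Sum of the 15 distinct covariances = 15 × 0.2953 = 4.4295
σ²_T = ΣVar(i) + 2·Σcov = 9.680 + 2 × 4.4295 = 18.5390
α = (6/5)·(1 − 9.680/18.5390) = 0.573

α = 0.573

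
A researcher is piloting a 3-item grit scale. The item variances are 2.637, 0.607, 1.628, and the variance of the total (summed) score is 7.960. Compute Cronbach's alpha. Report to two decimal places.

Σσᵢ² = 2.637 + 0.607 + 1.628 = 4.872
α = (k/(k−1))·(1 − Σσᵢ²/total variance) = (3/2)·(1 − 4.872/7.960) = 0.58

α = 0.58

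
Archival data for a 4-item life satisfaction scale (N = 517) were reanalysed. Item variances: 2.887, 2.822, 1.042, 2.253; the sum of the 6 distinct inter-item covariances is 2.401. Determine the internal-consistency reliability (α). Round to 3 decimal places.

α = 0.464

Σσ²ᵢ = 2.887 + 2.822 + 1.042 + 2.253 = 9.004
Sum of distinct covariances = 2.401
σ²_total = Σσ²ᵢ + 2·Σcov = 9.004 + 2 × 2.401 = 13.806
α = (4/3)·(1 − 9.004/13.806) = 0.464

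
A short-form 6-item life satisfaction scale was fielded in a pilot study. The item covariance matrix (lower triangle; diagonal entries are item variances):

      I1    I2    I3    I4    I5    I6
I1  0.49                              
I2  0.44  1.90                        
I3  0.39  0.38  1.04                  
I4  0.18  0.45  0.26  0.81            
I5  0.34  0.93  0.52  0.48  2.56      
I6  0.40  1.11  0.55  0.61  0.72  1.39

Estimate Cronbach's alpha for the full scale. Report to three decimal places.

Cronbach's alpha = 0.785

ΣVar(i) = 0.49 + 1.90 + 1.04 + 0.81 + 2.56 + 1.39 = 8.19
Σ_{i<j} σ_ij = 7.76
σ²_total = 8.19 + 2 × 7.76 = 23.71
α = (k/(k−1))·(1 − ΣVar(i)/σ²_total) = (6/5)·(1 − 8.19/23.71) = 0.785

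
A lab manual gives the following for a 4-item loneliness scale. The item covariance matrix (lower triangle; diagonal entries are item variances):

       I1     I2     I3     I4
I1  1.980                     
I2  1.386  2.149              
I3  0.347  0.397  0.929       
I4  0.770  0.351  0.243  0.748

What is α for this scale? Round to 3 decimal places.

Σσ²ᵢ = 1.980 + 2.149 + 0.929 + 0.748 = 5.806
Sum of the distinct covariances = 3.494
total variance = 5.806 + 2 × 3.494 = 12.794
α = (k/(k−1))·(1 − Σσ²ᵢ/total variance) = (4/3)·(1 − 5.806/12.794) = 0.728

α = 0.728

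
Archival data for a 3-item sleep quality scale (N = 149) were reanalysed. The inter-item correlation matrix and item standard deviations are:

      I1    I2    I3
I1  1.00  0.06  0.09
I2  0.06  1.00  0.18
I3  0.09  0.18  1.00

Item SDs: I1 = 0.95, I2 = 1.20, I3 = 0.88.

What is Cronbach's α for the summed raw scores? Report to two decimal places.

Σσ²ᵢ = 0.95² + 1.20² + 0.88² = 3.1169
Covariances σ_ij = r_ij · s_i · s_j:
  σ(I1,I2) = 0.06 × 0.95 × 1.20 = 0.0684
  σ(I1,I3) = 0.09 × 0.95 × 0.88 = 0.0752
  σ(I2,I3) = 0.18 × 1.20 × 0.88 = 0.1901
σ²_T = Σσ²ᵢ + 2·Σσ_ij = 3.1169 + 2 × 0.3337 = 3.7843
α = (3/2)·(1 − 3.1169/3.7843) = 0.26

α = 0.26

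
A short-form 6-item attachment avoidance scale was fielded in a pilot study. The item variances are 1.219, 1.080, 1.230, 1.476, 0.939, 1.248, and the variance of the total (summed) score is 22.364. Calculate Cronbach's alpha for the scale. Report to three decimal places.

sum of item variances = 1.219 + 1.080 + 1.230 + 1.476 + 0.939 + 1.248 = 7.192
α = (k/(k−1))·(1 − sum of item variances/σ²_T) = (6/5)·(1 − 7.192/22.364) = 0.814

Cronbach's alpha = 0.814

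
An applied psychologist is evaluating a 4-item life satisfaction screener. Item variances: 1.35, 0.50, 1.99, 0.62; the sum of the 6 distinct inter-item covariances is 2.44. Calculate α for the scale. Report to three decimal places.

Σσ²ᵢ = 1.35 + 0.50 + 1.99 + 0.62 = 4.46
Sum of distinct covariances = 2.44
Var(T) = Σσ²ᵢ + 2·Σcov = 4.46 + 2 × 2.44 = 9.34
α = (4/3)·(1 − 4.46/9.34) = 0.697

α = 0.697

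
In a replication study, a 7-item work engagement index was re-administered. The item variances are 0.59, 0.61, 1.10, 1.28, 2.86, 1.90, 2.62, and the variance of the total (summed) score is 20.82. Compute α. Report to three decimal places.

Σσ²ᵢ = 0.59 + 0.61 + 1.10 + 1.28 + 2.86 + 1.90 + 2.62 = 10.96
α = (k/(k−1))·(1 − Σσ²ᵢ/Var(T)) = (7/6)·(1 − 10.96/20.82) = 0.553

α = 0.553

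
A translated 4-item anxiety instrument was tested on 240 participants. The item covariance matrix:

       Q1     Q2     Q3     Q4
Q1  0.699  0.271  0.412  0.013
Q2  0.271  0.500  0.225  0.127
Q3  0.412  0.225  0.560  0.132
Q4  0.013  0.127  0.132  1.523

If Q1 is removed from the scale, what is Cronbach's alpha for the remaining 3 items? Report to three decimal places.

Cronbach's alpha = 0.409

Remaining items: Q2, Q3, Q4 (k = 3).
sum of item variances = 0.500 + 0.560 + 1.523 = 2.583
σ²_total = 2.583 + 2 × 0.484 = 3.551
α (item deleted) = (3/2)·(1 − 2.583/3.551) = 0.409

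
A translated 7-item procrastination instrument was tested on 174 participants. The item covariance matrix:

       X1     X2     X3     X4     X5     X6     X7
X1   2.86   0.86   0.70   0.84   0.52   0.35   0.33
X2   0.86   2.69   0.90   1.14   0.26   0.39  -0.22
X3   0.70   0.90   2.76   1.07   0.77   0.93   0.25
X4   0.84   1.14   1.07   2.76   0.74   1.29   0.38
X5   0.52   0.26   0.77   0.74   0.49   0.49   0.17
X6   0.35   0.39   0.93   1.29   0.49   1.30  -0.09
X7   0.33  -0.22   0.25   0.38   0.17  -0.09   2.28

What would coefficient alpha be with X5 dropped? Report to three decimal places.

Remaining items: X1, X2, X3, X4, X6, X7 (k = 6).
sum of item variances = 2.86 + 2.69 + 2.76 + 2.76 + 1.30 + 2.28 = 14.65
total variance = 14.65 + 2 × 9.12 = 32.89
α (item deleted) = (6/5)·(1 − 14.65/32.89) = 0.665

α = 0.665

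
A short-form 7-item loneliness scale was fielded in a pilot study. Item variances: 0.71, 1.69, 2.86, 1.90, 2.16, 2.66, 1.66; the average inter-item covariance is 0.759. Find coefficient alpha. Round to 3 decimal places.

α = 0.817

Σσᵢ² = 0.71 + 1.69 + 2.86 + 1.90 + 2.16 + 2.66 + 1.66 = 13.64
Sum of the 21 distinct covariances = 21 × 0.759 = 15.939
Var(T) = Σσᵢ² + 2·Σcov = 13.64 + 2 × 15.939 = 45.518
α = (7/6)·(1 − 13.64/45.518) = 0.817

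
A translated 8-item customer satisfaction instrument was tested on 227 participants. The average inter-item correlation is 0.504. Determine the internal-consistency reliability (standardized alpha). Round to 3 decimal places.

α = 0.890

Standardized α = k·r̄ / (1 + (k−1)·r̄) = 8 × 0.504 / (1 + 7 × 0.504)
  = 4.0320 / 4.5280 = 0.890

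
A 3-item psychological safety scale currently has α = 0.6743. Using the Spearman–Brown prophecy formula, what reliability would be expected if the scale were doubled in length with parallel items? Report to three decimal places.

predicted reliability = 0.805

Length factor m = 2
α' = m·α / (1 + (m−1)·α)
   = 2 × 0.6743 / (1 + (2 − 1) × 0.6743)
   = 1.3486 / 1.6743 = 0.805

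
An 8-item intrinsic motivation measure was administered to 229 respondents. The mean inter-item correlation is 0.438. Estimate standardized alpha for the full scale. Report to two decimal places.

Standardized α = k·r̄ / (1 + (k−1)·r̄) = 8 × 0.438 / (1 + 7 × 0.438)
  = 3.5040 / 4.0660 = 0.86

α = 0.86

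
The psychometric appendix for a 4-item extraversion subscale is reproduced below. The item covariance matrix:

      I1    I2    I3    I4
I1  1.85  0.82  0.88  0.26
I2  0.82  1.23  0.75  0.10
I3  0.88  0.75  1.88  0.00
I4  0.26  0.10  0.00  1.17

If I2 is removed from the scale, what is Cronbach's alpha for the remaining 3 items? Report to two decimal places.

Remaining items: I1, I3, I4 (k = 3).
ΣVar(i) = 1.85 + 1.88 + 1.17 = 4.90
Var(T) = 4.90 + 2 × 1.14 = 7.18
α (item deleted) = (3/2)·(1 − 4.90/7.18) = 0.48

Cronbach's alpha = 0.48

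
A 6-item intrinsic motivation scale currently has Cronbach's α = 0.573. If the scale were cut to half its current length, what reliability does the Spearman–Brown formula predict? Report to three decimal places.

predicted reliability = 0.402

Length factor m = 1/2
α' = m·α / (1 − (1−m)·α)
   = 1/2 × 0.573 / (1 − (1 − 1/2) × 0.573)
   = 0.2865 / 0.7135 = 0.402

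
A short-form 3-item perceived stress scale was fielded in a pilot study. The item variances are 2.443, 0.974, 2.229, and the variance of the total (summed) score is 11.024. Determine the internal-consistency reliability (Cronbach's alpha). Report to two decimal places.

Σσᵢ² = 2.443 + 0.974 + 2.229 = 5.646
α = (k/(k−1))·(1 − Σσᵢ²/total variance) = (3/2)·(1 − 5.646/11.024) = 0.73

α = 0.73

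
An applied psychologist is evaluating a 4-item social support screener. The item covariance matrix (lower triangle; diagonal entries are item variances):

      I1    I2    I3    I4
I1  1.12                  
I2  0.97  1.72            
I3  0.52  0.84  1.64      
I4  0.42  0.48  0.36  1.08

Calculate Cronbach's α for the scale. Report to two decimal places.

Cronbach's α = 0.75

Σσ²ᵢ = 1.12 + 1.72 + 1.64 + 1.08 = 5.56
Σ_{i<j} σ_ij = 3.59
total variance = 5.56 + 2 × 3.59 = 12.74
α = (k/(k−1))·(1 − Σσ²ᵢ/total variance) = (4/3)·(1 − 5.56/12.74) = 0.75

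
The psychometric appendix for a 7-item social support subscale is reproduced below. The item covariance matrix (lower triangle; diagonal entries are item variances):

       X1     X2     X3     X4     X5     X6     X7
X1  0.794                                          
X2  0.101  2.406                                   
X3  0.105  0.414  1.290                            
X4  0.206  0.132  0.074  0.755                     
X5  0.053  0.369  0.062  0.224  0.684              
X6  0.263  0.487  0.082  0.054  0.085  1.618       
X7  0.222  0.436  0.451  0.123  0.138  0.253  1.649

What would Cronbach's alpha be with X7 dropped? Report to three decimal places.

α = 0.502

Remaining items: X1, X2, X3, X4, X5, X6 (k = 6).
Σσ²ᵢ = 0.794 + 2.406 + 1.290 + 0.755 + 0.684 + 1.618 = 7.547
σ²_T = 7.547 + 2 × 2.711 = 12.969
α (item deleted) = (6/5)·(1 − 7.547/12.969) = 0.502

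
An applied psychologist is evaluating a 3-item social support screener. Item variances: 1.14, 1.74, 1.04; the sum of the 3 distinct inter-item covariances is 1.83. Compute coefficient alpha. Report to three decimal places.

ΣVar(i) = 1.14 + 1.74 + 1.04 = 3.92
Sum of distinct covariances = 1.83
σ²_T = ΣVar(i) + 2·Σcov = 3.92 + 2 × 1.83 = 7.58
α = (3/2)·(1 − 3.92/7.58) = 0.724

coefficient alpha = 0.724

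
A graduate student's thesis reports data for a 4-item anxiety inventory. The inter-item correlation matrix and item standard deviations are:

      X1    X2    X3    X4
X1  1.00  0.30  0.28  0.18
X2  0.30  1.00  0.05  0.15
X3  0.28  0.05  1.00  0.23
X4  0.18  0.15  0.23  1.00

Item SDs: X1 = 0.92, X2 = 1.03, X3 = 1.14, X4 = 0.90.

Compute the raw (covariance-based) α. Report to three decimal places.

Σσ²ᵢ = 0.92² + 1.03² + 1.14² + 0.90² = 4.0169
Covariances σ_ij = r_ij · s_i · s_j:
  σ(X1,X2) = 0.30 × 0.92 × 1.03 = 0.2843
  σ(X1,X3) = 0.28 × 0.92 × 1.14 = 0.2937
  σ(X1,X4) = 0.18 × 0.92 × 0.90 = 0.1490
  σ(X2,X3) = 0.05 × 1.03 × 1.14 = 0.0587
  σ(X2,X4) = 0.15 × 1.03 × 0.90 = 0.1391
  σ(X3,X4) = 0.23 × 1.14 × 0.90 = 0.2360
σ²_T = Σσ²ᵢ + 2·Σσ_ij = 4.0169 + 2 × 1.1608 = 6.3385
α = (4/3)·(1 − 4.0169/6.3385) = 0.488

α = 0.488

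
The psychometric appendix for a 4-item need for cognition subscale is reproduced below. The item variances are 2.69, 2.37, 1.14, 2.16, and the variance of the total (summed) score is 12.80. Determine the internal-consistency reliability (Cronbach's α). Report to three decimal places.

Σσ²ᵢ = 2.69 + 2.37 + 1.14 + 2.16 = 8.36
α = (k/(k−1))·(1 − Σσ²ᵢ/σ²_T) = (4/3)·(1 − 8.36/12.80) = 0.463

α = 0.463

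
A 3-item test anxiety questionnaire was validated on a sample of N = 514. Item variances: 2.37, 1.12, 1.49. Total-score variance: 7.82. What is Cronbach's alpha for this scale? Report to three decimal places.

sum of item variances = 2.37 + 1.12 + 1.49 = 4.98
α = (k/(k−1))·(1 − sum of item variances/σ²_T) = (3/2)·(1 − 4.98/7.82) = 0.545

α = 0.545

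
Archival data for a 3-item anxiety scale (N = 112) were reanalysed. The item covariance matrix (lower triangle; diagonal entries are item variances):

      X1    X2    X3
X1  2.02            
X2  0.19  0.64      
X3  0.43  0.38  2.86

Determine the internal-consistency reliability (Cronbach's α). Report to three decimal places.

Cronbach's α = 0.399

Σσ²ᵢ = 2.02 + 0.64 + 2.86 = 5.52
Sum of the distinct covariances = 1.00
σ²_total = 5.52 + 2 × 1.00 = 7.52
α = (k/(k−1))·(1 − Σσ²ᵢ/σ²_total) = (3/2)·(1 − 5.52/7.52) = 0.399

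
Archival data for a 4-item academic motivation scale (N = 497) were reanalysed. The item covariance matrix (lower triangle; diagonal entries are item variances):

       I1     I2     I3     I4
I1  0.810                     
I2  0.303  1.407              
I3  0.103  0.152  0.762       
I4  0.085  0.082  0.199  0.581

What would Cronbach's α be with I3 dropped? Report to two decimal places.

Remaining items: I1, I2, I4 (k = 3).
ΣVar(i) = 0.810 + 1.407 + 0.581 = 2.798
σ²_total = 2.798 + 2 × 0.470 = 3.738
α (item deleted) = (3/2)·(1 − 2.798/3.738) = 0.38

α = 0.38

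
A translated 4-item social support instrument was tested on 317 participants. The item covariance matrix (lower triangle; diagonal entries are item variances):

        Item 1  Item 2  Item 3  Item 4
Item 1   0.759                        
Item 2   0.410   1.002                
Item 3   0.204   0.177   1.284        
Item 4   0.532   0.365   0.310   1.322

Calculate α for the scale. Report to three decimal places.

α = 0.637

Σσ²ᵢ = 0.759 + 1.002 + 1.284 + 1.322 = 4.367
Sum of off-diagonal covariances = 1.998
total variance = 4.367 + 2 × 1.998 = 8.363
α = (k/(k−1))·(1 − Σσ²ᵢ/total variance) = (4/3)·(1 − 4.367/8.363) = 0.637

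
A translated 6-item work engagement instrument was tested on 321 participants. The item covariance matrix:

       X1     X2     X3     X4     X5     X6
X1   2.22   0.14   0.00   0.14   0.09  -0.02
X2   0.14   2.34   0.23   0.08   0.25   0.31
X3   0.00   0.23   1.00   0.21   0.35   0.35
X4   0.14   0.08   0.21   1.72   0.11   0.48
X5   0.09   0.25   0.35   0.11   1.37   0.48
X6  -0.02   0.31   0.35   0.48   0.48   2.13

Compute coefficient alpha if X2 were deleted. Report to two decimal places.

Remaining items: X1, X3, X4, X5, X6 (k = 5).
Σσ²ᵢ = 2.22 + 1.00 + 1.72 + 1.37 + 2.13 = 8.44
total variance = 8.44 + 2 × 2.19 = 12.82
α (item deleted) = (5/4)·(1 − 8.44/12.82) = 0.43

coefficient alpha = 0.43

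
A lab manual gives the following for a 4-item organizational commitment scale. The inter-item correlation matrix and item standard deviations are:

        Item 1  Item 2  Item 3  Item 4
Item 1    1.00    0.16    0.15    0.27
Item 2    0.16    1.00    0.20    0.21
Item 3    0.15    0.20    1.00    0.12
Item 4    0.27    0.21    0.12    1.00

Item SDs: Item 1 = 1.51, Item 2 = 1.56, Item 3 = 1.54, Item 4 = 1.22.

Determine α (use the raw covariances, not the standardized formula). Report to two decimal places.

α = 0.47

Σσ²ᵢ = 1.51² + 1.56² + 1.54² + 1.22² = 8.5737
Covariances σ_ij = r_ij · s_i · s_j:
  σ(Item 1,Item 2) = 0.16 × 1.51 × 1.56 = 0.3769
  σ(Item 1,Item 3) = 0.15 × 1.51 × 1.54 = 0.3488
  σ(Item 1,Item 4) = 0.27 × 1.51 × 1.22 = 0.4974
  σ(Item 2,Item 3) = 0.20 × 1.56 × 1.54 = 0.4805
  σ(Item 2,Item 4) = 0.21 × 1.56 × 1.22 = 0.3997
  σ(Item 3,Item 4) = 0.12 × 1.54 × 1.22 = 0.2255
σ²_T = Σσ²ᵢ + 2·Σσ_ij = 8.5737 + 2 × 2.3288 = 13.2313
α = (4/3)·(1 − 8.5737/13.2313) = 0.47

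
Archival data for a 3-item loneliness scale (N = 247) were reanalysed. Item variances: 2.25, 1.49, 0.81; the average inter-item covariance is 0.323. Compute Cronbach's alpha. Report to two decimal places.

α = 0.45

sum of item variances = 2.25 + 1.49 + 0.81 = 4.55
Sum of the 3 distinct covariances = 3 × 0.323 = 0.969
σ²_total = sum of item variances + 2·Σcov = 4.55 + 2 × 0.969 = 6.488
α = (3/2)·(1 − 4.55/6.488) = 0.45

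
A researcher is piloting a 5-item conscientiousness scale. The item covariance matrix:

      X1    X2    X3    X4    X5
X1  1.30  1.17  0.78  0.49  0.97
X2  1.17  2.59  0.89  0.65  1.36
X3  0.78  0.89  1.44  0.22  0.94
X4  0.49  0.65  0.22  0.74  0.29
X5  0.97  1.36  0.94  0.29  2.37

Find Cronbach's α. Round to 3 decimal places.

Cronbach's α = 0.810

Σσ²ᵢ = 1.30 + 2.59 + 1.44 + 0.74 + 2.37 = 8.44
Σ_{i<j} σ_ij = 7.76
σ²_total = 8.44 + 2 × 7.76 = 23.96
α = (k/(k−1))·(1 − Σσ²ᵢ/σ²_total) = (5/4)·(1 − 8.44/23.96) = 0.810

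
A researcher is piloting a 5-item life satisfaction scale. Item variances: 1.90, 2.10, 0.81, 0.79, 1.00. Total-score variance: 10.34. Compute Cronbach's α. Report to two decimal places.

Σσ²ᵢ = 1.90 + 2.10 + 0.81 + 0.79 + 1.00 = 6.60
α = (k/(k−1))·(1 − Σσ²ᵢ/total variance) = (5/4)·(1 − 6.60/10.34) = 0.45

Cronbach's α = 0.45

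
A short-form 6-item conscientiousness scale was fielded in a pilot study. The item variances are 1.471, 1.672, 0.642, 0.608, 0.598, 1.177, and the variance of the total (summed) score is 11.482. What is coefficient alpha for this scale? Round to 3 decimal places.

sum of item variances = 1.471 + 1.672 + 0.642 + 0.608 + 0.598 + 1.177 = 6.168
α = (k/(k−1))·(1 − sum of item variances/total variance) = (6/5)·(1 − 6.168/11.482) = 0.555

α = 0.555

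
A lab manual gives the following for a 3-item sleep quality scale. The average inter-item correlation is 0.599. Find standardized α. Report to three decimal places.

α = 0.818

Standardized α = k·r̄ / (1 + (k−1)·r̄) = 3 × 0.599 / (1 + 2 × 0.599)
  = 1.7970 / 2.1980 = 0.818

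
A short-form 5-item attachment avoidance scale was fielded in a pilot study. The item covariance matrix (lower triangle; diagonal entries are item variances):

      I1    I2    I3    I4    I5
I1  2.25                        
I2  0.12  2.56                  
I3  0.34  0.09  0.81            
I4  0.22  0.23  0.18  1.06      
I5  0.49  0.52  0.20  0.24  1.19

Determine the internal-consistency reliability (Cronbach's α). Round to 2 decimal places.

α = 0.50

Σσ²ᵢ = 2.25 + 2.56 + 0.81 + 1.06 + 1.19 = 7.87
Σ_{i<j} σ_ij = 2.63
total variance = 7.87 + 2 × 2.63 = 13.13
α = (k/(k−1))·(1 − Σσ²ᵢ/total variance) = (5/4)·(1 − 7.87/13.13) = 0.50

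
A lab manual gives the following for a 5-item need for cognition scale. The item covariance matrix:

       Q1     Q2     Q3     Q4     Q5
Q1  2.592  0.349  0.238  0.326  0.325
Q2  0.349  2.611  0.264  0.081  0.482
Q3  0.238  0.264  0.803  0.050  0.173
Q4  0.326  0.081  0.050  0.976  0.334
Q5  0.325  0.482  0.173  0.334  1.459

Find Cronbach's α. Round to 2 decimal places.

Cronbach's α = 0.48

sum of item variances = 2.592 + 2.611 + 0.803 + 0.976 + 1.459 = 8.441
Sum of off-diagonal covariances = 2.622
Var(T) = 8.441 + 2 × 2.622 = 13.685
α = (k/(k−1))·(1 − sum of item variances/Var(T)) = (5/4)·(1 − 8.441/13.685) = 0.48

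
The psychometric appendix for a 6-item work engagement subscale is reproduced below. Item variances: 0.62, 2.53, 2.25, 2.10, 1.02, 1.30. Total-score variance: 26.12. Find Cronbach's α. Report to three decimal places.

Cronbach's α = 0.749

sum of item variances = 0.62 + 2.53 + 2.25 + 2.10 + 1.02 + 1.30 = 9.82
α = (k/(k−1))·(1 − sum of item variances/total variance) = (6/5)·(1 − 9.82/26.12) = 0.749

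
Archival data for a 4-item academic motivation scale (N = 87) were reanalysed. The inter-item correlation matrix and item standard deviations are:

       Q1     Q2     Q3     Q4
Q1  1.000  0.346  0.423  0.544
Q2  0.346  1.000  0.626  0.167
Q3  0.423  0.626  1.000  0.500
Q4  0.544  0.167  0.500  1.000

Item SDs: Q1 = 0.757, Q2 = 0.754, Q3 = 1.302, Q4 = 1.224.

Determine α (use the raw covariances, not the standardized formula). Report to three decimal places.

Σσ²ᵢ = 0.757² + 0.754² + 1.302² + 1.224² = 4.3349
Covariances σ_ij = r_ij · s_i · s_j:
  σ(Q1,Q2) = 0.346 × 0.757 × 0.754 = 0.1975
  σ(Q1,Q3) = 0.423 × 0.757 × 1.302 = 0.4169
  σ(Q1,Q4) = 0.544 × 0.757 × 1.224 = 0.5041
  σ(Q2,Q3) = 0.626 × 0.754 × 1.302 = 0.6145
  σ(Q2,Q4) = 0.167 × 0.754 × 1.224 = 0.1541
  σ(Q3,Q4) = 0.500 × 1.302 × 1.224 = 0.7968
σ²_T = Σσ²ᵢ + 2·Σσ_ij = 4.3349 + 2 × 2.6839 = 9.7027
α = (4/3)·(1 − 4.3349/9.7027) = 0.738

α = 0.738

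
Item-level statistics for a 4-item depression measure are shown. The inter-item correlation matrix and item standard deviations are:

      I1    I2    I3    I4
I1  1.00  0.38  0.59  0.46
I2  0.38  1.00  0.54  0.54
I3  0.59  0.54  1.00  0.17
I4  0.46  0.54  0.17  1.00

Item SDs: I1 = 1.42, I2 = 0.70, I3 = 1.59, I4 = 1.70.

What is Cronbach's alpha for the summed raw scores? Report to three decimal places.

α = 0.711

Σσ²ᵢ = 1.42² + 0.70² + 1.59² + 1.70² = 7.9245
Covariances σ_ij = r_ij · s_i · s_j:
  σ(I1,I2) = 0.38 × 1.42 × 0.70 = 0.3777
  σ(I1,I3) = 0.59 × 1.42 × 1.59 = 1.3321
  σ(I1,I4) = 0.46 × 1.42 × 1.70 = 1.1104
  σ(I2,I3) = 0.54 × 0.70 × 1.59 = 0.6010
  σ(I2,I4) = 0.54 × 0.70 × 1.70 = 0.6426
  σ(I3,I4) = 0.17 × 1.59 × 1.70 = 0.4595
σ²_T = Σσ²ᵢ + 2·Σσ_ij = 7.9245 + 2 × 4.5233 = 16.9711
α = (4/3)·(1 − 7.9245/16.9711) = 0.711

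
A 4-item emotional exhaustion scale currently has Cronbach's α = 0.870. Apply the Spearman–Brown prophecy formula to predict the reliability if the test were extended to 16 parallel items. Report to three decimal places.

predicted reliability = 0.964

Length factor m = 16/4 = 4.0000
α' = m·α / (1 + (m−1)·α)
   = 16/4 × 0.870 / (1 + (16/4 − 1) × 0.870)
   = 3.4800 / 3.6100 = 0.964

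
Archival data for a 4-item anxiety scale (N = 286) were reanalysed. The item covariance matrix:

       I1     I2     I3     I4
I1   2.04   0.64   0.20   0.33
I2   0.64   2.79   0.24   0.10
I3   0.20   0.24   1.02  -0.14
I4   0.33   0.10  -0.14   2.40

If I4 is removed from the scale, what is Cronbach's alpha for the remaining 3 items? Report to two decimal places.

α = 0.40

Remaining items: I1, I2, I3 (k = 3).
Σσᵢ² = 2.04 + 2.79 + 1.02 = 5.85
σ²_T = 5.85 + 2 × 1.08 = 8.01
α (item deleted) = (3/2)·(1 − 5.85/8.01) = 0.40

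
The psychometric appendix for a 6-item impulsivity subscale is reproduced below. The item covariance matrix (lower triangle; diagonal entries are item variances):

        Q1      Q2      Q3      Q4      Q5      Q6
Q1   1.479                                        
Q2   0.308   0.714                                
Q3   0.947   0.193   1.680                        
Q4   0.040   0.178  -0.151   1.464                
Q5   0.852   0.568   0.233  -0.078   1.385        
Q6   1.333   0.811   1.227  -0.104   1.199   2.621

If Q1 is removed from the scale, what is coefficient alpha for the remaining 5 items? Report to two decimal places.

Remaining items: Q2, Q3, Q4, Q5, Q6 (k = 5).
Σσᵢ² = 0.714 + 1.680 + 1.464 + 1.385 + 2.621 = 7.864
Var(T) = 7.864 + 2 × 4.076 = 16.016
α (item deleted) = (5/4)·(1 − 7.864/16.016) = 0.64

α = 0.64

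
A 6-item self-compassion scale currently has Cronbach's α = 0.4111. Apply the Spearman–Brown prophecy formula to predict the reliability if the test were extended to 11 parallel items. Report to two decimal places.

predicted reliability = 0.56

Length factor m = 11/6 = 1.8333
α' = m·α / (1 + (m−1)·α)
   = 11/6 × 0.4111 / (1 + (11/6 − 1) × 0.4111)
   = 0.7537 / 1.3426 = 0.56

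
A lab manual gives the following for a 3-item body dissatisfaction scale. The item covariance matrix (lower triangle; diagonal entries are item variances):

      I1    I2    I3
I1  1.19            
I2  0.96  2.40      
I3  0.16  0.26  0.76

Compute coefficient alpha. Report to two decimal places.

sum of item variances = 1.19 + 2.40 + 0.76 = 4.35
Sum of the distinct covariances = 1.38
Var(T) = 4.35 + 2 × 1.38 = 7.11
α = (k/(k−1))·(1 − sum of item variances/Var(T)) = (3/2)·(1 − 4.35/7.11) = 0.58

coefficient alpha = 0.58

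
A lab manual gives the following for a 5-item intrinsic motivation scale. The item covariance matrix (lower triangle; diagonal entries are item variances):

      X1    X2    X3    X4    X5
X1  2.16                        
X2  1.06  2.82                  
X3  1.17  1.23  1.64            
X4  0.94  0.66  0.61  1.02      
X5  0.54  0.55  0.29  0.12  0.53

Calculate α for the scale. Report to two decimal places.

α = 0.80

Σσᵢ² = 2.16 + 2.82 + 1.64 + 1.02 + 0.53 = 8.17
Sum of off-diagonal covariances = 7.17
σ²_T = 8.17 + 2 × 7.17 = 22.51
α = (k/(k−1))·(1 − Σσᵢ²/σ²_T) = (5/4)·(1 − 8.17/22.51) = 0.80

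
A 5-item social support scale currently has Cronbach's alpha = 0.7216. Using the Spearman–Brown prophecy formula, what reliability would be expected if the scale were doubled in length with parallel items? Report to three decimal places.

predicted reliability = 0.838

Length factor m = 2
α' = m·α / (1 + (m−1)·α)
   = 2 × 0.7216 / (1 + (2 − 1) × 0.7216)
   = 1.4432 / 1.7216 = 0.838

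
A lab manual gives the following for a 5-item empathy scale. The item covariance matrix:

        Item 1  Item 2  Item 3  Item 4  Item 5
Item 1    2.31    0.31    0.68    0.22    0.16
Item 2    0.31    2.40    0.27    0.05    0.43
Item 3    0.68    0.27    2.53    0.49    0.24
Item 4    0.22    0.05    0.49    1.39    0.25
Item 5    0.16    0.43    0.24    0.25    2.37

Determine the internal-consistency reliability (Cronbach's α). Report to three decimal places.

α = 0.451

ΣVar(i) = 2.31 + 2.40 + 2.53 + 1.39 + 2.37 = 11.00
Sum of the distinct covariances = 3.10
total variance = 11.00 + 2 × 3.10 = 17.20
α = (k/(k−1))·(1 − ΣVar(i)/total variance) = (5/4)·(1 − 11.00/17.20) = 0.451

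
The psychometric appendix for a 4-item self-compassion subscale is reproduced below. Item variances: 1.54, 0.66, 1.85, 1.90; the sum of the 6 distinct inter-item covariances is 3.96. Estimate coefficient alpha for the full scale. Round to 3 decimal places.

α = 0.761

Σσ²ᵢ = 1.54 + 0.66 + 1.85 + 1.90 = 5.95
Sum of distinct covariances = 3.96
Var(T) = Σσ²ᵢ + 2·Σcov = 5.95 + 2 × 3.96 = 13.87
α = (4/3)·(1 − 5.95/13.87) = 0.761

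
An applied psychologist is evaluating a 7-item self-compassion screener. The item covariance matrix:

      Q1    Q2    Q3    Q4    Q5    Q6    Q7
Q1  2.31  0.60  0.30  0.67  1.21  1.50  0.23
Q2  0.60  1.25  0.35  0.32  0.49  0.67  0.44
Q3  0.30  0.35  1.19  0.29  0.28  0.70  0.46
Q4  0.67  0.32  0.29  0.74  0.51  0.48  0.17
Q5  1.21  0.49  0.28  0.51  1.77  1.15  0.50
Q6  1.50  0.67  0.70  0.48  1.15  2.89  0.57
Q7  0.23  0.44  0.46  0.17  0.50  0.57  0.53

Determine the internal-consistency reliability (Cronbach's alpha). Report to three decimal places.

sum of item variances = 2.31 + 1.25 + 1.19 + 0.74 + 1.77 + 2.89 + 0.53 = 10.68
Sum of the distinct covariances = 11.89
Var(T) = 10.68 + 2 × 11.89 = 34.46
α = (k/(k−1))·(1 − sum of item variances/Var(T)) = (7/6)·(1 − 10.68/34.46) = 0.805

Cronbach's alpha = 0.805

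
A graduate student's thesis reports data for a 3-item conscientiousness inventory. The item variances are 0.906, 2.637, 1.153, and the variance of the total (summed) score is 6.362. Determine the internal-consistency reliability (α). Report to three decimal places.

Σσᵢ² = 0.906 + 2.637 + 1.153 = 4.696
α = (k/(k−1))·(1 − Σσᵢ²/σ²_total) = (3/2)·(1 − 4.696/6.362) = 0.393

α = 0.393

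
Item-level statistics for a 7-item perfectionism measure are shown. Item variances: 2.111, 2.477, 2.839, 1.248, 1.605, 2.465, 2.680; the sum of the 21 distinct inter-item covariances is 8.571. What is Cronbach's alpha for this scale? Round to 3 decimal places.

α = 0.614

sum of item variances = 2.111 + 2.477 + 2.839 + 1.248 + 1.605 + 2.465 + 2.680 = 15.425
Sum of distinct covariances = 8.571
σ²_T = sum of item variances + 2·Σcov = 15.425 + 2 × 8.571 = 32.567
α = (7/6)·(1 − 15.425/32.567) = 0.614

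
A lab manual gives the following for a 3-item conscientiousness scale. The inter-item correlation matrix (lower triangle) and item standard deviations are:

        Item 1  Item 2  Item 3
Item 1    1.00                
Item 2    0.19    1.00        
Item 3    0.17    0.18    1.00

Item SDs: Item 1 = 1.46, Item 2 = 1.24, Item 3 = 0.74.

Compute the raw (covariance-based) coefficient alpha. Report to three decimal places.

α = 0.371

Σσ²ᵢ = 1.46² + 1.24² + 0.74² = 4.2168
Covariances σ_ij = r_ij · s_i · s_j:
  σ(Item 1,Item 2) = 0.19 × 1.46 × 1.24 = 0.3440
  σ(Item 1,Item 3) = 0.17 × 1.46 × 0.74 = 0.1837
  σ(Item 2,Item 3) = 0.18 × 1.24 × 0.74 = 0.1652
σ²_T = Σσ²ᵢ + 2·Σσ_ij = 4.2168 + 2 × 0.6929 = 5.6026
α = (3/2)·(1 − 4.2168/5.6026) = 0.371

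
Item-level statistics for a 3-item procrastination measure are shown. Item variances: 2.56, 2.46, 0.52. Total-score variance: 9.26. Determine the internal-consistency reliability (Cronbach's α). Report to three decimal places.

Σσ²ᵢ = 2.56 + 2.46 + 0.52 = 5.54
α = (k/(k−1))·(1 − Σσ²ᵢ/σ²_total) = (3/2)·(1 − 5.54/9.26) = 0.603

α = 0.603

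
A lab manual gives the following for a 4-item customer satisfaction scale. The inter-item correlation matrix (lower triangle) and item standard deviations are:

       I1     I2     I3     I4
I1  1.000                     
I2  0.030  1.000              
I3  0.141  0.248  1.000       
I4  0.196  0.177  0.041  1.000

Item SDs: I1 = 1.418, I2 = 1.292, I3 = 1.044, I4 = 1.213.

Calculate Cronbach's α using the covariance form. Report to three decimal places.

α = 0.385

Σσ²ᵢ = 1.418² + 1.292² + 1.044² + 1.213² = 6.2413
Covariances σ_ij = r_ij · s_i · s_j:
  σ(I1,I2) = 0.030 × 1.418 × 1.292 = 0.0550
  σ(I1,I3) = 0.141 × 1.418 × 1.044 = 0.2087
  σ(I1,I4) = 0.196 × 1.418 × 1.213 = 0.3371
  σ(I2,I3) = 0.248 × 1.292 × 1.044 = 0.3345
  σ(I2,I4) = 0.177 × 1.292 × 1.213 = 0.2774
  σ(I3,I4) = 0.041 × 1.044 × 1.213 = 0.0519
σ²_T = Σσ²ᵢ + 2·Σσ_ij = 6.2413 + 2 × 1.2646 = 8.7705
α = (4/3)·(1 − 6.2413/8.7705) = 0.385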